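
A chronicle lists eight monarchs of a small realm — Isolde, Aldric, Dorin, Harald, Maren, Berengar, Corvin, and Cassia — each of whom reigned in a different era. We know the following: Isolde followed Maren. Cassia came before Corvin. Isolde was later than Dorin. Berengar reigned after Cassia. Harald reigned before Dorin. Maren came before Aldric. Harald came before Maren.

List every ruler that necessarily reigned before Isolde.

Dorin, Harald, Maren

Directly stated before Isolde: Dorin and Maren.
Harald reaches Isolde via Harald → Dorin → Isolde.
No chain forces Aldric (or any of the others) ahead of Isolde.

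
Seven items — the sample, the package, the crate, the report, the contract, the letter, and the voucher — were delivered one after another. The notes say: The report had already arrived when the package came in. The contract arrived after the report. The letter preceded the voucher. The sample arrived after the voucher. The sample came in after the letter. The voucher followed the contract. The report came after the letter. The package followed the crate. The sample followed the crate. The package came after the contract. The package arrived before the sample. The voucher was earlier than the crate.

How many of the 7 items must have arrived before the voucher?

3

Directly stated before the voucher: the contract and the letter.
The report reaches the voucher via the report → the contract → the voucher.
That's the contract, the letter, and the report — 3 in all.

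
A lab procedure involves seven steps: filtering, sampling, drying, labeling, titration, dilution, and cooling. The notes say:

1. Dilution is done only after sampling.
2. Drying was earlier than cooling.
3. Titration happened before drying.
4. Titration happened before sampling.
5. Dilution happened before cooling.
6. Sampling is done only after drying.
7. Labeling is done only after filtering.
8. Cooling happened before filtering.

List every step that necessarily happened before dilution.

Directly stated before dilution: sampling.
Drying reaches dilution via drying → sampling → dilution.
Titration reaches dilution via titration → sampling → dilution.

drying, sampling, titration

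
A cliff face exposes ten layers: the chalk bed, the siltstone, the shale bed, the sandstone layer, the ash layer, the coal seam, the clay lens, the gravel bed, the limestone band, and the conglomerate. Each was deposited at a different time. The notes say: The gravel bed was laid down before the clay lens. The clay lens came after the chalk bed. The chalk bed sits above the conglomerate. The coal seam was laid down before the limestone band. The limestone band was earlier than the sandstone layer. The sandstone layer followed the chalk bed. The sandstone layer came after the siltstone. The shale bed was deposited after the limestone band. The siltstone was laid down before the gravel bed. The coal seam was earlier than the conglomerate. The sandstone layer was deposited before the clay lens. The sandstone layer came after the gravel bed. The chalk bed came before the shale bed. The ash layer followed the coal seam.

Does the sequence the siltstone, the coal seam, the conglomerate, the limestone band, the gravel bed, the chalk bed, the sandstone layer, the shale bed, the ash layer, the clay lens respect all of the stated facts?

yes

Check each stated constraint against the proposed order — e.g. the siltstone is ahead of the sandstone layer; the coal seam is ahead of the ash layer. Every pair is in the required order; nothing is violated.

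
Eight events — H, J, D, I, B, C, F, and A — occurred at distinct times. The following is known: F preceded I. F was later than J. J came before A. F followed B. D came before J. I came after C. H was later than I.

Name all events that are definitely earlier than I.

Directly stated before I: C and F.
B reaches I via B → F → I.
D reaches I via D → J → F → I.
J reaches I via J → F → I.
No chain forces H (or any of the others) ahead of I.

B, C, D, F, J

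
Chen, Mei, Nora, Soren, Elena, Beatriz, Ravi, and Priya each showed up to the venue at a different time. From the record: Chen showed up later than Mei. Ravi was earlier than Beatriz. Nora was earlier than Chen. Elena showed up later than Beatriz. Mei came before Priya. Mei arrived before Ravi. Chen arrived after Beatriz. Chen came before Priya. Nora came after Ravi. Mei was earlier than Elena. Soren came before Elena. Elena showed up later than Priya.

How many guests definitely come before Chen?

4

Directly stated before Chen: Beatriz, Mei, and Nora.
Ravi reaches Chen via Ravi → Beatriz → Chen.
No chain forces Priya (or any of the others) ahead of Chen.
That's Beatriz, Mei, Nora, and Ravi — 4 in all.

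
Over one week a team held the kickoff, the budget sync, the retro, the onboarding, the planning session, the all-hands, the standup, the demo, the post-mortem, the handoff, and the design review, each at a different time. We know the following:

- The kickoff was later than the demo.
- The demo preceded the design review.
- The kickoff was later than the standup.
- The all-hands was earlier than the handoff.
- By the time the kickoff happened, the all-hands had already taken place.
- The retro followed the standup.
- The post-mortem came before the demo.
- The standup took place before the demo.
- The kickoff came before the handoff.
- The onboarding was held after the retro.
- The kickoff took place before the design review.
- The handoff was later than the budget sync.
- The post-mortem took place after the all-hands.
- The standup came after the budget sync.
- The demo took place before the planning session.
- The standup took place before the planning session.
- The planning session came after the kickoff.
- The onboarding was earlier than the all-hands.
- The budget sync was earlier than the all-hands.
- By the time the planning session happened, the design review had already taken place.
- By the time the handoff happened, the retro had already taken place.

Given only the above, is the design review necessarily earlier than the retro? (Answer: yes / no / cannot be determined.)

no

Tracing the constraints gives the retro → the onboarding → the all-hands → the kickoff → the design review, so the retro must come before the design review.
That means the design review cannot be before the retro.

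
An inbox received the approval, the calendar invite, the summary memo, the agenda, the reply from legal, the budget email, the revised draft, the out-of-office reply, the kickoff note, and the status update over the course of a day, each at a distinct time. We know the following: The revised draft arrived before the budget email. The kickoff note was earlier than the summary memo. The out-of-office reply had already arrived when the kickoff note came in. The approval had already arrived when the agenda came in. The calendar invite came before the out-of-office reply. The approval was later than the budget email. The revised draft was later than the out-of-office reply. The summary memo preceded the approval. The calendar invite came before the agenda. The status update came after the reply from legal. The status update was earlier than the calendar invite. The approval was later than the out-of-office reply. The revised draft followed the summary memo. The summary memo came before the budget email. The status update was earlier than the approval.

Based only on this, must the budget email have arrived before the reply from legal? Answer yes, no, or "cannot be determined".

no

Tracing the constraints gives the reply from legal → the status update → the calendar invite → the out-of-office reply → the revised draft → the budget email, so the reply from legal must come before the budget email.
That means the budget email cannot be before the reply from legal.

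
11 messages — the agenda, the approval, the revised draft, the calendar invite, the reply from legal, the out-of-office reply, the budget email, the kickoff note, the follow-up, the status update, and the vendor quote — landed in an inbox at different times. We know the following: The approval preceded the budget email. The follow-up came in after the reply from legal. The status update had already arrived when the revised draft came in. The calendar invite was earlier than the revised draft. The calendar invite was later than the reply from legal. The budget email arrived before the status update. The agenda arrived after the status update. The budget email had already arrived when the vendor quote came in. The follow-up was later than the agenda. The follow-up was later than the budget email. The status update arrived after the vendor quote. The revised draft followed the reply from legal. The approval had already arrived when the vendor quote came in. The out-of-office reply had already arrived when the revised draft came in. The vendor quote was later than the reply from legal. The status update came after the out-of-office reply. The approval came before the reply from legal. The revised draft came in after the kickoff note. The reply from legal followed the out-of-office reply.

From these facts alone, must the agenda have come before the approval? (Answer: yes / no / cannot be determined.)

no

Tracing the constraints gives the approval → the budget email → the status update → the agenda, so the approval must come before the agenda.
That means the agenda cannot be before the approval.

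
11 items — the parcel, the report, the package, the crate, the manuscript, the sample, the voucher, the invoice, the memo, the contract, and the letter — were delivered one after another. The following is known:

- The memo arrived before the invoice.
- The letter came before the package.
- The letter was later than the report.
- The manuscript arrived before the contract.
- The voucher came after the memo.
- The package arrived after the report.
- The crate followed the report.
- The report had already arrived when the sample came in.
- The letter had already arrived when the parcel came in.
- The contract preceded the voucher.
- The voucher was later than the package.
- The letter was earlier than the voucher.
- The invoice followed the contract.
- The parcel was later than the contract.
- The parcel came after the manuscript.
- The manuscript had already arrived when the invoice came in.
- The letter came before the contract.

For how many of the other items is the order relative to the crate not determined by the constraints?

9

Forced before the crate: the report.
That leaves the contract, the invoice, the letter, the manuscript, the memo, the package, the parcel, the sample, and the voucher with no forced order relative to the crate — 9.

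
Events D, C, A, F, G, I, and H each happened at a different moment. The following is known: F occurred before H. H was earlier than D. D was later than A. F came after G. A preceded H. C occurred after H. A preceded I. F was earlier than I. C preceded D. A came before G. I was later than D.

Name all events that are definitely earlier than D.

Directly stated before D: A, C, and H.
F reaches D via F → H → D.
G reaches D via G → F → H → D.
No chain forces I ahead of D.

A, C, F, G, H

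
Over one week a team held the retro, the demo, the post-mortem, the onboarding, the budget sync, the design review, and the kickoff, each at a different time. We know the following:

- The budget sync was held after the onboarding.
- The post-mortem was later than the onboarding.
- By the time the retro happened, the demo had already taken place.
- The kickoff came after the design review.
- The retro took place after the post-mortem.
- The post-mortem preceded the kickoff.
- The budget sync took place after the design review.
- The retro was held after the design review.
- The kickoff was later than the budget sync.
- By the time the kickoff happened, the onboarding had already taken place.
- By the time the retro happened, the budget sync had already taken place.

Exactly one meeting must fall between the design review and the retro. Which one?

the budget sync

Tracing the constraints gives the design review → the budget sync → the retro, so the budget sync sits after the design review and before the retro.
No other meeting is forced both after the design review and before the retro.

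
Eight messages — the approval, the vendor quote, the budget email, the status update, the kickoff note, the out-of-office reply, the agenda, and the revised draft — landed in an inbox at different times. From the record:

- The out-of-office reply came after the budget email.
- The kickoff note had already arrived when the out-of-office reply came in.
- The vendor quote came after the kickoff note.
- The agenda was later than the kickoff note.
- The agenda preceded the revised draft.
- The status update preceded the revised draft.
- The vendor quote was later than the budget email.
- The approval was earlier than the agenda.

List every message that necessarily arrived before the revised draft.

the agenda, the approval, the kickoff note, the status update

Directly stated before the revised draft: the agenda and the status update.
The approval reaches the revised draft via the approval → the agenda → the revised draft.
The kickoff note reaches the revised draft via the kickoff note → the agenda → the revised draft.
No chain forces the budget email (or any of the others) ahead of the revised draft.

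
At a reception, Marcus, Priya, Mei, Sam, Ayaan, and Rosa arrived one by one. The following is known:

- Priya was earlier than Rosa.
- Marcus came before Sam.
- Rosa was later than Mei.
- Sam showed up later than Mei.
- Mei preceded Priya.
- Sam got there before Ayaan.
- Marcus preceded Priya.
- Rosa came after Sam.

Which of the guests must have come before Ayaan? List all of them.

Marcus, Mei, Sam

Directly stated before Ayaan: Sam.
Marcus reaches Ayaan via Marcus → Sam → Ayaan.
Mei reaches Ayaan via Mei → Sam → Ayaan.
No chain forces Priya (or any of the others) ahead of Ayaan.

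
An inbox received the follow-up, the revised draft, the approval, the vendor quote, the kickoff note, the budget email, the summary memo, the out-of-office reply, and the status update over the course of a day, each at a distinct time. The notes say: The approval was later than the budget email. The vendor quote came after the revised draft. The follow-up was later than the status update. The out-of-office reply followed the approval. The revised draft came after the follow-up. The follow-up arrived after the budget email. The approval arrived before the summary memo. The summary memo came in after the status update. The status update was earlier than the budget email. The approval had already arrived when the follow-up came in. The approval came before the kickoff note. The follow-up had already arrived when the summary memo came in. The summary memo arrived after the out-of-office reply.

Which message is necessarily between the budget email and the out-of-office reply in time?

Tracing the constraints gives the budget email → the approval → the out-of-office reply, so the approval sits after the budget email and before the out-of-office reply.
No other message is forced both after the budget email and before the out-of-office reply.

the approval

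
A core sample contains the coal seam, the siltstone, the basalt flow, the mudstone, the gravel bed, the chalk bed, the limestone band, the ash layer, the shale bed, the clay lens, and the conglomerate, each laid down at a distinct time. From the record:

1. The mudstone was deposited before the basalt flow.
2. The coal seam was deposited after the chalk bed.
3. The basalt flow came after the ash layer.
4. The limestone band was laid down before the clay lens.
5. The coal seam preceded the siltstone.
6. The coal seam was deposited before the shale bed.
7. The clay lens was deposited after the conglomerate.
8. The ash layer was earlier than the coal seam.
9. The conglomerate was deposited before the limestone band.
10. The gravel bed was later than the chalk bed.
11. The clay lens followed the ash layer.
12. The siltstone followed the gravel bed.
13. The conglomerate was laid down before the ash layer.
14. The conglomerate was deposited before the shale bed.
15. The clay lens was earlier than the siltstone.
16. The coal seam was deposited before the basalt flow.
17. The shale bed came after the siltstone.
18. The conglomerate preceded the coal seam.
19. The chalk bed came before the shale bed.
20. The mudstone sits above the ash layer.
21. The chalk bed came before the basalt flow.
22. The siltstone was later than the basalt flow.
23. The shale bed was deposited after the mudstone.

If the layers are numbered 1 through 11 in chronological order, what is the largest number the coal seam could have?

8

The coal seam must come before the basalt flow, the shale bed, and the siltstone — 3 layers forced after it.
Everything else can be placed before the coal seam in some valid order, so the coal seam can sit as late as position 11 − 3 = 8.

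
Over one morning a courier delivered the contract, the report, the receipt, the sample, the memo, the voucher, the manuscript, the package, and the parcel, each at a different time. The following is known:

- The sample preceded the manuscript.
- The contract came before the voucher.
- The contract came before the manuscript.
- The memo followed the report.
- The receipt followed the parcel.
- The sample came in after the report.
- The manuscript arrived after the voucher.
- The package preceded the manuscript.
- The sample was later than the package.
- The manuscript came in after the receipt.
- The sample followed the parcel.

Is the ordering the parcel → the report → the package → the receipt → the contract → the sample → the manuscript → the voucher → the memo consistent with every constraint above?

The constraints require the voucher before the manuscript, but in the proposed sequence the manuscript appears ahead of the voucher. That one violation is enough.

no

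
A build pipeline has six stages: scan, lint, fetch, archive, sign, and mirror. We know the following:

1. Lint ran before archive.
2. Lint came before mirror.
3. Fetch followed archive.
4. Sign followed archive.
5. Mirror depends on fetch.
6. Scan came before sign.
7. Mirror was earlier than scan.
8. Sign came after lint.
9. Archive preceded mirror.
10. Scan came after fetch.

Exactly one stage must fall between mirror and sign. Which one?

scan

Tracing the constraints gives mirror → scan → sign, so scan sits after mirror and before sign.
No other stage is forced both after mirror and before sign.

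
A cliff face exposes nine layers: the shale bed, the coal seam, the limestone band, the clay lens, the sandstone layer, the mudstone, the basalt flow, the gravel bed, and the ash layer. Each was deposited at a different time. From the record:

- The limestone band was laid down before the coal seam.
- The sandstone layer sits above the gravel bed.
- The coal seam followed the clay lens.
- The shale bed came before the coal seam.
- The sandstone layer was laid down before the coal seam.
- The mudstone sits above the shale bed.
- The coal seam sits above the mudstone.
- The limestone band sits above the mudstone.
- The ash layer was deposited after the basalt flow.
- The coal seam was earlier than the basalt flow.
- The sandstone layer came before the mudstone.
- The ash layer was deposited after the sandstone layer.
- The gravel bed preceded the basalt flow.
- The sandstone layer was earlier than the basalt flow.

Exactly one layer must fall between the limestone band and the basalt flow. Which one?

Tracing the constraints gives the limestone band → the coal seam → the basalt flow, so the coal seam sits after the limestone band and before the basalt flow.
No other layer is forced both after the limestone band and before the basalt flow.

the coal seam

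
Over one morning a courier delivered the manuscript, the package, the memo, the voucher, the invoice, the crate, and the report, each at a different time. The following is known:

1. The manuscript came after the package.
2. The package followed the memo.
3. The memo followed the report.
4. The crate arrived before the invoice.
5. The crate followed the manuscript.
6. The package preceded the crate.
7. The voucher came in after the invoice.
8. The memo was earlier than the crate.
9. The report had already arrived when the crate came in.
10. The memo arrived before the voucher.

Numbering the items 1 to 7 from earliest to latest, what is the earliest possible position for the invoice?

The crate, the manuscript, the memo, the package, and the report must all come before the invoice — 5 forced predecessors.
Nothing else is forced ahead of the invoice, so its earliest slot is position 5 + 1 = 6.

6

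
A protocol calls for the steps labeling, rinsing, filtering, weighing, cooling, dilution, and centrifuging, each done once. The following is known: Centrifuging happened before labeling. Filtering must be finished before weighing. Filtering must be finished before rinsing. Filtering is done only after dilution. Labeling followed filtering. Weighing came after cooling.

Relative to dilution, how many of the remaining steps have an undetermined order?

2

Forced after dilution: filtering, labeling, rinsing, and weighing.
That leaves centrifuging and cooling with no forced order relative to dilution — 2.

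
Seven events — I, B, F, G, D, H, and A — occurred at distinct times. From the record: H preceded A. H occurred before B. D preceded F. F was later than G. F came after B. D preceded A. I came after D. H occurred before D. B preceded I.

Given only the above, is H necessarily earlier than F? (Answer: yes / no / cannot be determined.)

Chain the constraints: H → D → F. Each link is directly stated, so H comes before F.

yes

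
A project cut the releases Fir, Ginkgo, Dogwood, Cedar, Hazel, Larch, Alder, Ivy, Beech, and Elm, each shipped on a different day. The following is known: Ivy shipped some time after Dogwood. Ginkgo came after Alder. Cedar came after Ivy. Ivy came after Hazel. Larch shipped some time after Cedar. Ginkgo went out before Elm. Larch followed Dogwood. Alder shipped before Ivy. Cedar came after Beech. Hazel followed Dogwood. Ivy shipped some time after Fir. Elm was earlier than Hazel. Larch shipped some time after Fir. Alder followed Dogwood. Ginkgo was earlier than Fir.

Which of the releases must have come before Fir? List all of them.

Directly stated before Fir: Ginkgo.
Alder reaches Fir via Alder → Ginkgo → Fir.
Dogwood reaches Fir via Dogwood → Alder → Ginkgo → Fir.

Alder, Dogwood, Ginkgo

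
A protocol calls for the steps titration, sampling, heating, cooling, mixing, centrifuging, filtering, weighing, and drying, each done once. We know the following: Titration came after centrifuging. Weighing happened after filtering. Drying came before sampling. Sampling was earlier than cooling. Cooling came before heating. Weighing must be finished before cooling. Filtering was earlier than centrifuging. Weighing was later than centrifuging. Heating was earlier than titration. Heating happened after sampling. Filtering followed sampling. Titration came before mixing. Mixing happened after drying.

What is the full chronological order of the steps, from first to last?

The constraints fix every adjacent pair, so only one ordering works:
drying → sampling → filtering → centrifuging → weighing → cooling → heating → titration → mixing.

drying, sampling, filtering, centrifuging, weighing, cooling, heating, titration, mixing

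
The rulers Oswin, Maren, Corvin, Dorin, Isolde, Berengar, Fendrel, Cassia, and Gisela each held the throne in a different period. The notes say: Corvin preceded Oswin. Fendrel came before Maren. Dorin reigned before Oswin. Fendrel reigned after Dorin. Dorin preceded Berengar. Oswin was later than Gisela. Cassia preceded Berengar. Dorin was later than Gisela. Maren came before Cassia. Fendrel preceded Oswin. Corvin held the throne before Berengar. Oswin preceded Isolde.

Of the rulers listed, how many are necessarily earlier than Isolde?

5

Directly stated before Isolde: Oswin.
Corvin reaches Isolde via Corvin → Oswin → Isolde.
Dorin reaches Isolde via Dorin → Oswin → Isolde.
Fendrel reaches Isolde via Fendrel → Oswin → Isolde.
Likewise Gisela reaches Isolde by chaining the stated constraints.
That's Corvin, Dorin, Fendrel, Gisela, and Oswin — 5 in all.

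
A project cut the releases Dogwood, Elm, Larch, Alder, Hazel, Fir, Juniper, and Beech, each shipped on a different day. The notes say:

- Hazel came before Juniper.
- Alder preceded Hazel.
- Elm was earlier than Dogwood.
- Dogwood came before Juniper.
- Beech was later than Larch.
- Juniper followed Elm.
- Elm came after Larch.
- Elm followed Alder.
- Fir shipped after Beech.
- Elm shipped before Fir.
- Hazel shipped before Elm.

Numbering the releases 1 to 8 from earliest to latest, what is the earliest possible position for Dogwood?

Alder, Elm, Hazel, and Larch must all come before Dogwood — 4 forced predecessors.
Nothing else is forced ahead of Dogwood, so its earliest slot is position 4 + 1 = 5.

5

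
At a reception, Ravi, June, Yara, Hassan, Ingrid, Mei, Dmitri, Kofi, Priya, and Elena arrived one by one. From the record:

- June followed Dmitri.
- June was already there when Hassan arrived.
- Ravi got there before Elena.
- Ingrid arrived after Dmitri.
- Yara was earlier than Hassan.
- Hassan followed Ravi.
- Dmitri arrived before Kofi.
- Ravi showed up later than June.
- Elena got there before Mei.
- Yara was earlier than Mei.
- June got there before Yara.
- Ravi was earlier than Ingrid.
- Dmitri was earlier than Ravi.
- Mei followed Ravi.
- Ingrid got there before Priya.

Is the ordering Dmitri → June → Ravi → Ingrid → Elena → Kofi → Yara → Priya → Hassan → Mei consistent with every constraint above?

yes

Check each stated constraint against the proposed order — e.g. June is ahead of Hassan; Ravi is ahead of Mei. Every pair is in the required order; nothing is violated.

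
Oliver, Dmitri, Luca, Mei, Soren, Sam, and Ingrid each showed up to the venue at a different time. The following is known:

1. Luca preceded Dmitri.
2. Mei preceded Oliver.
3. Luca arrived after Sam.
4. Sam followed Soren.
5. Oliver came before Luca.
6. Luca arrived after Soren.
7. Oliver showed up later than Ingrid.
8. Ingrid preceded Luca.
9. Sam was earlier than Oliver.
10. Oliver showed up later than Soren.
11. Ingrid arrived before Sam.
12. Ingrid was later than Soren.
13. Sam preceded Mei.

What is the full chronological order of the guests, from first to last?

Soren, Ingrid, Sam, Mei, Oliver, Luca, Dmitri

The constraints fix every adjacent pair, so only one ordering works:
Soren → Ingrid → Sam → Mei → Oliver → Luca → Dmitri.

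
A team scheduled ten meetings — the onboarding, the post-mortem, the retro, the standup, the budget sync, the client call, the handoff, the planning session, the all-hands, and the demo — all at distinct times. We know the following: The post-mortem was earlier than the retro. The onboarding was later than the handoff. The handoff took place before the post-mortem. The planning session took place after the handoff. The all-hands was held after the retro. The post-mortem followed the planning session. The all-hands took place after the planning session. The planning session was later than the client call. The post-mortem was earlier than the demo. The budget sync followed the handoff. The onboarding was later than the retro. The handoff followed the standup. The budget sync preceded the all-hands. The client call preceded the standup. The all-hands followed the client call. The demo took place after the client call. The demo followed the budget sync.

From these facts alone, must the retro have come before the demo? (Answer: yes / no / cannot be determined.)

cannot be determined

No chain of stated constraints runs from the retro to the demo, and none runs from the demo to the retro either.
So the relative order of the retro and the demo is not fixed by the given facts.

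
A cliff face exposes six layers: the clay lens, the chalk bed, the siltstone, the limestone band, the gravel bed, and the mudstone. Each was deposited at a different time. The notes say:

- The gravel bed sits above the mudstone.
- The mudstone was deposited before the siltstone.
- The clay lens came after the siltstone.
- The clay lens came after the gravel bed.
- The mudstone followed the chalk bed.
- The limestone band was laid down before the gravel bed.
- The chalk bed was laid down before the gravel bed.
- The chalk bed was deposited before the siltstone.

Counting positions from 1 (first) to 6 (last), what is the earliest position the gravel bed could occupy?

The chalk bed, the limestone band, and the mudstone must all come before the gravel bed — 3 forced predecessors.
Nothing else is forced ahead of the gravel bed, so its earliest slot is position 3 + 1 = 4.

4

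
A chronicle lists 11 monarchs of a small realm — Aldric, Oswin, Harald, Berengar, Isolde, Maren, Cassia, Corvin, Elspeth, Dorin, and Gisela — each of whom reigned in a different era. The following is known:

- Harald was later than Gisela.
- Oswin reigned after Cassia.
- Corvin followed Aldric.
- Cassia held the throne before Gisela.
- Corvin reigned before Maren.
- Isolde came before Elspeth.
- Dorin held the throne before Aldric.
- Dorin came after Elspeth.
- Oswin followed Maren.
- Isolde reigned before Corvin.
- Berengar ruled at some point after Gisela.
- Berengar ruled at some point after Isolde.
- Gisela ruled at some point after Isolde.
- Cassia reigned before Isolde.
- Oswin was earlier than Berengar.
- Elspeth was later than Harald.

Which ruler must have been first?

Cassia has a chain of constraints placing them before every other ruler, so Cassia must be first.

Cassia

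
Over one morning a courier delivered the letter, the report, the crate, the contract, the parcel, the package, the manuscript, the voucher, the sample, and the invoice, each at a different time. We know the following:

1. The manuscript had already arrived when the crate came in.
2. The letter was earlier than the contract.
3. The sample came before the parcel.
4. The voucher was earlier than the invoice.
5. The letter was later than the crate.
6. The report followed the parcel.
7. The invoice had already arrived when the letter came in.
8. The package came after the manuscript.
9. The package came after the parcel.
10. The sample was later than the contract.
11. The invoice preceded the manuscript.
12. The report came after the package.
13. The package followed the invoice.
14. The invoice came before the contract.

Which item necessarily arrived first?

The voucher has a chain of constraints placing it before every other item, so the voucher must be first.

the voucher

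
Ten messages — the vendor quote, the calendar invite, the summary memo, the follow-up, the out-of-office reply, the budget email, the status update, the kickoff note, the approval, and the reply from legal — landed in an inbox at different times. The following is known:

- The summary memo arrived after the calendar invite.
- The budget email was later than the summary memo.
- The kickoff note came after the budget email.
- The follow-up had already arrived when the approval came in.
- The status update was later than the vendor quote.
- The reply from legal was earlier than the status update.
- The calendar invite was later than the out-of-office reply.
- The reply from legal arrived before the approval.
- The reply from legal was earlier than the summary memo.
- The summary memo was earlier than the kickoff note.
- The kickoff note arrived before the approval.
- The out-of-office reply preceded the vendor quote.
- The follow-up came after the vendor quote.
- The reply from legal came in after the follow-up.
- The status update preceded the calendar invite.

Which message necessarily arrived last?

the approval

Every other message has a chain of constraints placing it before the approval, so the approval is last.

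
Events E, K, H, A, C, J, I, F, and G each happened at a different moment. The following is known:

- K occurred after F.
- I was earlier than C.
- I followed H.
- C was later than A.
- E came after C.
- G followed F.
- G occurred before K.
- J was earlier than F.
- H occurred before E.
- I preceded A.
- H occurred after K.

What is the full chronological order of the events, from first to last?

J, F, G, K, H, I, A, C, E

The constraints fix every adjacent pair, so only one ordering works:
J → F → G → K → H → I → A → C → E.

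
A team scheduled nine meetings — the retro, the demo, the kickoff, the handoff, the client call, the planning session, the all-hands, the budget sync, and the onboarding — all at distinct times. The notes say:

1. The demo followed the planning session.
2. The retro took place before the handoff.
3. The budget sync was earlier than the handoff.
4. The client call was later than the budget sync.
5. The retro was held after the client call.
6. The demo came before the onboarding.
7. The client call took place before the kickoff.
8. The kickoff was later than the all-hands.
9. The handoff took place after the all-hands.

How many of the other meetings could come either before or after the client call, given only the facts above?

Forced before the client call: the budget sync; forced after the client call: the handoff, the kickoff, and the retro.
That leaves the all-hands, the demo, the onboarding, and the planning session with no forced order relative to the client call — 4.

4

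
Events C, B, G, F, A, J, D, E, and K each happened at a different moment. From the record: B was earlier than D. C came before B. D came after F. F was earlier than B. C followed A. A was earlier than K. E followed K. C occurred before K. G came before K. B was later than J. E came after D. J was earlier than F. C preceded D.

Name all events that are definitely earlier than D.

A, B, C, F, J

Directly stated before D: B, C, and F.
A reaches D via A → C → D.
J reaches D via J → F → D.
No chain forces G (or any of the others) ahead of D.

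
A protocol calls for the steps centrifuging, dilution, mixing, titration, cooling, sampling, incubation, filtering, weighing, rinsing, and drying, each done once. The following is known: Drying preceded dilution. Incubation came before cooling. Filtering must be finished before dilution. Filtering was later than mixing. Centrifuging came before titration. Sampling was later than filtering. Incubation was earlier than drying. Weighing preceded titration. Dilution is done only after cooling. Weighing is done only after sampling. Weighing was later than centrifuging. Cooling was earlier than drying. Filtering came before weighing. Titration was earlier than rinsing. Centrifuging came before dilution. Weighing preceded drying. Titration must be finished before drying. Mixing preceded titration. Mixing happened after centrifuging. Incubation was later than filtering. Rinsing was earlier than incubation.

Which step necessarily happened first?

centrifuging

Centrifuging has a chain of constraints placing it before every other step, so centrifuging must be first.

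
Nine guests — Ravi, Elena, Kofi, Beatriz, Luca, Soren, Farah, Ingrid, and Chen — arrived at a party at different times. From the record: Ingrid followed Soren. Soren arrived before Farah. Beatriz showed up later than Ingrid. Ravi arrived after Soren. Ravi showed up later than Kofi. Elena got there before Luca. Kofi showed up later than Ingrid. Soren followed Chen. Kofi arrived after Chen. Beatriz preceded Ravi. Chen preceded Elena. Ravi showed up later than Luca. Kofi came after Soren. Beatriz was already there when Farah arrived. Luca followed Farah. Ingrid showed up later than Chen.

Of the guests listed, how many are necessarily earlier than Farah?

4

Directly stated before Farah: Beatriz and Soren.
Chen reaches Farah via Chen → Soren → Farah.
Ingrid reaches Farah via Ingrid → Beatriz → Farah.
That's Beatriz, Chen, Ingrid, and Soren — 4 in all.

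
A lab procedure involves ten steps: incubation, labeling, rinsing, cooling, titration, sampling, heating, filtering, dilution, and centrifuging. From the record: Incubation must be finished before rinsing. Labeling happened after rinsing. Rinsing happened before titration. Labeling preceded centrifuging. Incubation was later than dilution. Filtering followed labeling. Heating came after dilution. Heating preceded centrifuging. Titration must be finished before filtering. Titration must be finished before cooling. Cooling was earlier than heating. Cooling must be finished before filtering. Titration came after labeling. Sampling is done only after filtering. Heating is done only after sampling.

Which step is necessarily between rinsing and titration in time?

Tracing the constraints gives rinsing → labeling → titration, so labeling sits after rinsing and before titration.
No other step is forced both after rinsing and before titration.

labeling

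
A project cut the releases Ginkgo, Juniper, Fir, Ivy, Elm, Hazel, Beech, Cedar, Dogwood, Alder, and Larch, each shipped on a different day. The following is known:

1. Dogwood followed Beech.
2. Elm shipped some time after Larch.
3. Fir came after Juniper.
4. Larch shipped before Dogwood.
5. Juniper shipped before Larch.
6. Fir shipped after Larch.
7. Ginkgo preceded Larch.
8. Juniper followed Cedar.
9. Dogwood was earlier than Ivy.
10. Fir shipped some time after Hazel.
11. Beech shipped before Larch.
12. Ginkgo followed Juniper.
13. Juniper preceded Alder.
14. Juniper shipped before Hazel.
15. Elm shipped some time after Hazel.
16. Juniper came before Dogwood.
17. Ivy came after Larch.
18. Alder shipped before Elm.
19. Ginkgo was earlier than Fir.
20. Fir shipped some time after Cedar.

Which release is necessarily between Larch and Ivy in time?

Dogwood

Tracing the constraints gives Larch → Dogwood → Ivy, so Dogwood sits after Larch and before Ivy.
No other release is forced both after Larch and before Ivy.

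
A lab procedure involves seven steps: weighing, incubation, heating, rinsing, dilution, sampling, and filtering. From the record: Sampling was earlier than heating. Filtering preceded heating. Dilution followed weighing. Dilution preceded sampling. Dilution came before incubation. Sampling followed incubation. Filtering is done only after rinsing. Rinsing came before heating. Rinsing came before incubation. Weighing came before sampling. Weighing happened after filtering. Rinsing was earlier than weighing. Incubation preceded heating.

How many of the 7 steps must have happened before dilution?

Directly stated before dilution: weighing.
Filtering reaches dilution via filtering → weighing → dilution.
Rinsing reaches dilution via rinsing → weighing → dilution.
No chain forces incubation (or any of the others) ahead of dilution.
That's filtering, rinsing, and weighing — 3 in all.

3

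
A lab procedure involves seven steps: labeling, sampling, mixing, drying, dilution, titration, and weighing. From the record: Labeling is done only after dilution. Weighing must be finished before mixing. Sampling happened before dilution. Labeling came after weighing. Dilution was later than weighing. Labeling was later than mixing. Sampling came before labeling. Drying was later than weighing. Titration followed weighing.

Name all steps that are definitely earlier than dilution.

sampling, weighing

Directly stated before dilution: sampling and weighing.
No chain forces titration (or any of the others) ahead of dilution.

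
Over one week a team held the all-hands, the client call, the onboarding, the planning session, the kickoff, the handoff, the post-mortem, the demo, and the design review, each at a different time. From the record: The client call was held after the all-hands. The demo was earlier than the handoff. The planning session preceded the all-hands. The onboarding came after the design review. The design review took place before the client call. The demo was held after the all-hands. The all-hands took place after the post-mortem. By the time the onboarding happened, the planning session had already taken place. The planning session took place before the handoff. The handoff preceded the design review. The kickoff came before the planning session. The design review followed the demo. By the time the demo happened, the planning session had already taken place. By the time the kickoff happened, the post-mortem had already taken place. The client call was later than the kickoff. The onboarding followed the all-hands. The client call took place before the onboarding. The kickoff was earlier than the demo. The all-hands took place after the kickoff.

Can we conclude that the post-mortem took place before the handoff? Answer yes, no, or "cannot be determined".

Chain the constraints: the post-mortem → the all-hands → the demo → the handoff. Each link is directly stated, so the post-mortem comes before the handoff.

yes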